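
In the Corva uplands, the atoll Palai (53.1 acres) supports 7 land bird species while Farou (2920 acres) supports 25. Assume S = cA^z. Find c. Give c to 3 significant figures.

z = ln(S₂/S₁) / ln(A₂/A₁) = ln(25/7) / ln(2920/53.1) = 1.2730 / 4.0072 = 0.3177
c = S₁ / A₁^z = 7 / 53.1^0.3177 = 7 / 3.532 = 1.982

1.98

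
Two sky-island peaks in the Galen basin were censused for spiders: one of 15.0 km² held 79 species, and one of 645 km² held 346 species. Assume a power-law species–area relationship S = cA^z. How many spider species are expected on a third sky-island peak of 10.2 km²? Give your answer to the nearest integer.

z = ln(346/79) / ln(645/15) = 1.4770 / 3.7612 = 0.3927
c = 79 / 15^0.3927 = 79 / 2.896 = 27.28
S₃ = 27.28 × 10.2^0.3927 = 27.28 × 2.489 ≈ 67.9

68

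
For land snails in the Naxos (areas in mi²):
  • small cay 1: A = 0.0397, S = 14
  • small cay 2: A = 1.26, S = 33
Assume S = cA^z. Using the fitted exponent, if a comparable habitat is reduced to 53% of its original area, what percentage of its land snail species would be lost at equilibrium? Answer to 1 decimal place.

z = ln(33/14) / ln(1.26/0.0397) = 0.8575 / 3.4575 = 0.2480
S_new/S_old = (A_new/A_old)^z = 0.53^0.2480 = exp(0.2480 × -0.6349) = 0.8543
Fraction lost = 1 − 0.8543 = 0.1457

14.6%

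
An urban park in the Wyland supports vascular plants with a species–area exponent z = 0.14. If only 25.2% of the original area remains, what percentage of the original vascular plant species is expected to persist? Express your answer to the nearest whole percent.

S_new/S_old = (A_new/A_old)^z = 0.252^0.14
= exp(0.14 × ln 0.252) = exp(0.14 × -1.3783) = exp(-0.1930) ≈ 0.8245

82%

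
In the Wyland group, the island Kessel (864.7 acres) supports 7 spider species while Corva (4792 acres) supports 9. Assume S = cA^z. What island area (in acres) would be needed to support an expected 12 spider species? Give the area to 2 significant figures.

34000 acres

z = ln(9/7) / ln(4792/864.7) = 0.2513 / 1.7123 = 0.1468
c = 7 / 864.7^0.1468 = 7 / 2.698 = 2.595
A = (12/2.595)^(1/0.1468) ⇒ ln A = ln(4.625)/0.1468 = 10.4348
A = e^10.4348 ≈ 34024 acres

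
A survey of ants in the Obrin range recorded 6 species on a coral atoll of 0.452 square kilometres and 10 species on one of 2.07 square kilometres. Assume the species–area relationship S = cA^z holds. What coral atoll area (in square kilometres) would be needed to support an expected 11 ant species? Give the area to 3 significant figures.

2.75 square kilometres

z = ln(10/6) / ln(2.07/0.452) = 0.5108 / 1.5216 = 0.3357
c = 6 / 0.452^0.3357 = 6 / 0.766 = 7.833
A = (11/7.833)^(1/0.3357) ⇒ ln A = ln(1.404)/0.3357 = 1.0115
A = e^1.0115 ≈ 2.75 square kilometres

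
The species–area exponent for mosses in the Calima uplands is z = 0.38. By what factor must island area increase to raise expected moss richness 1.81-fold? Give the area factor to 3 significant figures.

(A₂/A₁)^0.38 = 1.81, so A₂/A₁ = 1.81^(1/0.38) = 1.81^2.632
ln(A₂/A₁) = ln 1.81 / 0.38 = 0.5933 / 0.38 = 1.5614
A₂/A₁ = e^1.5614 ≈ 4.765

4.77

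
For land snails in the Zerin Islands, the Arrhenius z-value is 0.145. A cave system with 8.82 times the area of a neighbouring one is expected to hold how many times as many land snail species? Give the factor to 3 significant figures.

S₂/S₁ = (A₂/A₁)^z = 8.82^0.145
ln(S₂/S₁) = 0.145 × ln 8.82 = 0.145 × 2.1770 = 0.3157
S₂/S₁ = e^0.3157 ≈ 1.371

1.37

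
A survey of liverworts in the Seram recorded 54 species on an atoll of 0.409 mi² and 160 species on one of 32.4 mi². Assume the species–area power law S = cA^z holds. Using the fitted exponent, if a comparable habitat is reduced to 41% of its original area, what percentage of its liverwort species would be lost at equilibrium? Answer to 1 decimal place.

z = ln(160/54) / ln(32.4/0.409) = 1.0862 / 4.3722 = 0.2484
S_new/S_old = (A_new/A_old)^z = 0.41^0.2484 = exp(0.2484 × -0.8916) = 0.8013
Fraction lost = 1 − 0.8013 = 0.1987

19.9%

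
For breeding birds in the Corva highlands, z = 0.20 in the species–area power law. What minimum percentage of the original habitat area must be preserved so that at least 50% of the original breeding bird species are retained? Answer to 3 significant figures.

3.12%

Need (A_new/A_old)^0.2 = 0.5, so A_new/A_old = 0.5^(1/0.2) = 0.5^5
ln(A_new/A_old) = ln 0.5 / 0.2 = -0.6931 / 0.2 = -3.4657
A_new/A_old = e^-3.4657 ≈ 0.03125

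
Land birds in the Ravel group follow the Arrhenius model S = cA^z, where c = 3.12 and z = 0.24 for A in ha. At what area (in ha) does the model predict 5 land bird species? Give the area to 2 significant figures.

7.1 ha

5 = 3.12 × A^0.24  ⇒  A^0.24 = 5/3.12 = 1.603
ln A = ln(1.603) / 0.24 = 0.4716 / 0.24 = 1.9650
A = e^1.9650 ≈ 7.135 ha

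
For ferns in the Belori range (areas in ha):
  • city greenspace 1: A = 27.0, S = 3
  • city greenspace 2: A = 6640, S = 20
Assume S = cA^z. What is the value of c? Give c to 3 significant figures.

z = ln(S₂/S₁) / ln(A₂/A₁) = ln(20/3) / ln(6640/27) = 1.8971 / 5.5050 = 0.3446
c = S₁ / A₁^z = 3 / 27^0.3446 = 3 / 3.114 = 0.9635

0.963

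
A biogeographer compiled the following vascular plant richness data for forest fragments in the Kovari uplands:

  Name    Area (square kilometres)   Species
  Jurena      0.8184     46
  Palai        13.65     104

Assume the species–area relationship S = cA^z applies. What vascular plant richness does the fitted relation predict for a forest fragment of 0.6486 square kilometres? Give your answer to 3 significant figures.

z = ln(104/46) / ln(13.65/0.8184) = 0.8157 / 2.8141 = 0.2899
c = 46 / 0.8184^0.2899 = 46 / 0.9436 = 48.75
S₃ = 48.75 × 0.6486^0.2899 = 48.75 × 0.8821 ≈ 43

43.0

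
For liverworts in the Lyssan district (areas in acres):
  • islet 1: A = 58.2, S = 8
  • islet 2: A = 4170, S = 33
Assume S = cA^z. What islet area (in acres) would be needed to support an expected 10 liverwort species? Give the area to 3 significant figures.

z = ln(33/8) / ln(4170/58.2) = 1.4171 / 4.2718 = 0.3317
c = 8 / 58.2^0.3317 = 8 / 3.85 = 2.078
A = (10/2.078)^(1/0.3317) ⇒ ln A = ln(4.813)/0.3317 = 4.7366
A = e^4.7366 ≈ 114 acres

114 acres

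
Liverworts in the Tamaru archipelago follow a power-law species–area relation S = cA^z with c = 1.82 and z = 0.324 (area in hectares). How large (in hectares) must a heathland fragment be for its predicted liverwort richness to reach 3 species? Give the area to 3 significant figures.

4.68 hectares

3 = 1.82 × A^0.324  ⇒  A^0.324 = 3/1.82 = 1.648
ln A = ln(1.648) / 0.324 = 0.4998 / 0.324 = 1.5425
A = e^1.5425 ≈ 4.676 hectares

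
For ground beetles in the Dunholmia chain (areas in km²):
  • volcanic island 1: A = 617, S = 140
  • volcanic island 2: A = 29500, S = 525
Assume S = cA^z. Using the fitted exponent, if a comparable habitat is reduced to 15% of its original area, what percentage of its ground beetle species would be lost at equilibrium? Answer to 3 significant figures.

z = ln(525/140) / ln(29500/617) = 1.3218 / 3.8673 = 0.3418
S_new/S_old = (A_new/A_old)^z = 0.15^0.3418 = exp(0.3418 × -1.8971) = 0.5229
Fraction lost = 1 − 0.5229 = 0.4771

47.7%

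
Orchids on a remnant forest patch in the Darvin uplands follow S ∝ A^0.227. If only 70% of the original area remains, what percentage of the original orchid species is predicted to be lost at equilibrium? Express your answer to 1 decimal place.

7.8%

S_new/S_old = (A_new/A_old)^z = 0.7^0.227
= exp(0.227 × ln 0.7) = exp(0.227 × -0.3567) = exp(-0.0810) ≈ 0.9222
Fraction lost = 1 − 0.9222 = 0.07777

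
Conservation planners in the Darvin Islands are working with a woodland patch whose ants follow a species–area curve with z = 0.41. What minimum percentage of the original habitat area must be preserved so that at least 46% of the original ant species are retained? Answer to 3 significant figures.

15.0%

Need (A_new/A_old)^0.41 = 0.46, so A_new/A_old = 0.46^(1/0.41) = 0.46^2.439
ln(A_new/A_old) = ln 0.46 / 0.41 = -0.7765 / 0.41 = -1.8940
A_new/A_old = e^-1.8940 ≈ 0.1505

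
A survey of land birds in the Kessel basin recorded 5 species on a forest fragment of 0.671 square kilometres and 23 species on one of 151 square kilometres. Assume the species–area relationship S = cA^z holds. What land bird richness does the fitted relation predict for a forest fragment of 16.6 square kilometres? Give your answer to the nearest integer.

z = ln(23/5) / ln(151/0.671) = 1.5261 / 5.4163 = 0.2818
c = 5 / 0.671^0.2818 = 5 / 0.8937 = 5.595
S₃ = 5.595 × 16.6^0.2818 = 5.595 × 2.207 ≈ 12.35

12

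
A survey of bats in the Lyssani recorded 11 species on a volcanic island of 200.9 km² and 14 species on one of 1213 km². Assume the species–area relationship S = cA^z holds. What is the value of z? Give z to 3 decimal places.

0.134

Taking logs: ln S = ln c + z ln A, so z = (ln S₂ − ln S₁)/(ln A₂ − ln A₁).
z = ln(14/11) / ln(1213/200.9) = ln(1.273) / ln(6.038) = 0.2412 / 1.7980 = 0.1341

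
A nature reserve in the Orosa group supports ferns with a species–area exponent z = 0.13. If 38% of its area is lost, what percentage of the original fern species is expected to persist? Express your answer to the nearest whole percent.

94%

S_new/S_old = (A_new/A_old)^z = 0.62^0.13
= exp(0.13 × ln 0.62) = exp(0.13 × -0.4780) = exp(-0.0621) ≈ 0.9397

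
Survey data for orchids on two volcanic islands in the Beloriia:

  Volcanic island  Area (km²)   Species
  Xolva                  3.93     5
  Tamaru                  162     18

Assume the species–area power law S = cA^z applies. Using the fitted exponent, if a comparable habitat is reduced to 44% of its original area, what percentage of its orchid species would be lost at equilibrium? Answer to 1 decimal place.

24.6%

z = ln(18/5) / ln(162/3.93) = 1.2809 / 3.7190 = 0.3444
S_new/S_old = (A_new/A_old)^z = 0.44^0.3444 = exp(0.3444 × -0.8210) = 0.7537
Fraction lost = 1 − 0.7537 = 0.2463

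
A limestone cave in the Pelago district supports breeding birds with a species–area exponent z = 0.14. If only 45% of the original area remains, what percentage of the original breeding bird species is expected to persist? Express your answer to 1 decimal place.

89.4%

S_new/S_old = (A_new/A_old)^z = 0.45^0.14
= exp(0.14 × ln 0.45) = exp(0.14 × -0.7985) = exp(-0.1118) ≈ 0.8942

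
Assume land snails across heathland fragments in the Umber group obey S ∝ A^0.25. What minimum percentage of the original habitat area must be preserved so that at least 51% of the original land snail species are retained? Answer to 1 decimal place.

Need (A_new/A_old)^0.25 = 0.51, so A_new/A_old = 0.51^(1/0.25) = 0.51^4
ln(A_new/A_old) = ln 0.51 / 0.25 = -0.6733 / 0.25 = -2.6934
A_new/A_old = e^-2.6934 ≈ 0.06765

6.8%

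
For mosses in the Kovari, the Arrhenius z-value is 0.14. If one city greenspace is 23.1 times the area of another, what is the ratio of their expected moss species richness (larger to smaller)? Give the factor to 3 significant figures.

1.55

S₂/S₁ = (A₂/A₁)^z = 23.1^0.14
ln(S₂/S₁) = 0.14 × ln 23.1 = 0.14 × 3.1398 = 0.4396
S₂/S₁ = e^0.4396 ≈ 1.552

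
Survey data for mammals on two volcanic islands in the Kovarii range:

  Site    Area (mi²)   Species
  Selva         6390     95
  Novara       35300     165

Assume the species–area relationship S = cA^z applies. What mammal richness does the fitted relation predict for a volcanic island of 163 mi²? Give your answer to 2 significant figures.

z = ln(165/95) / ln(35300/6390) = 0.5521 / 1.7091 = 0.3230
c = 95 / 6390^0.3230 = 95 / 16.95 = 5.604
S₃ = 5.604 × 163^0.3230 = 5.604 × 5.183 ≈ 29.04

29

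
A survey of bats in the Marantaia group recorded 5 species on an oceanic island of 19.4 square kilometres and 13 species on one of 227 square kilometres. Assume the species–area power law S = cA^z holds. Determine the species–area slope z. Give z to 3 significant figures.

Taking logs: ln S = ln c + z ln A, so z = (ln S₂ − ln S₁)/(ln A₂ − ln A₁).
z = ln(13/5) / ln(227/19.4) = ln(2.6) / ln(11.7) = 0.9555 / 2.4597 = 0.3885

0.388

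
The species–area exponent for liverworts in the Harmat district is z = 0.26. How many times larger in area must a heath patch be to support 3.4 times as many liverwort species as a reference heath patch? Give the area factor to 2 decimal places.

110.70

(A₂/A₁)^0.26 = 3.4, so A₂/A₁ = 3.4^(1/0.26) = 3.4^3.846
ln(A₂/A₁) = ln 3.4 / 0.26 = 1.2238 / 0.26 = 4.7068
A₂/A₁ = e^4.7068 ≈ 110.7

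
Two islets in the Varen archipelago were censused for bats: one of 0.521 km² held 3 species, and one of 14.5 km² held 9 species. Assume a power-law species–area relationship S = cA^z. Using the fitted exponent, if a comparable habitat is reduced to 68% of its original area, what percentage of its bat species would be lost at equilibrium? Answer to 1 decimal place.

12.0%

z = ln(9/3) / ln(14.5/0.521) = 1.0986 / 3.3262 = 0.3303
S_new/S_old = (A_new/A_old)^z = 0.68^0.3303 = exp(0.3303 × -0.3857) = 0.8804
Fraction lost = 1 − 0.8804 = 0.1196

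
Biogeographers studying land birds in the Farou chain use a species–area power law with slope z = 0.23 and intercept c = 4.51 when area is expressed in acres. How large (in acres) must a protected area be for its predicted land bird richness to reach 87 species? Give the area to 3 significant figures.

388000 acres

87 = 4.51 × A^0.23  ⇒  A^0.23 = 87/4.51 = 19.29
ln A = ln(19.29) / 0.23 = 2.9596 / 0.23 = 12.8679
A = e^12.8679 ≈ 387656 acres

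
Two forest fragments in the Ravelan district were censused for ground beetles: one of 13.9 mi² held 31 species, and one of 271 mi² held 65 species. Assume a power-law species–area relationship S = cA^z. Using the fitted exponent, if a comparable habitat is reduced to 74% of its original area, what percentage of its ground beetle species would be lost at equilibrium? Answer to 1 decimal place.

7.2%

z = ln(65/31) / ln(271/13.9) = 0.7404 / 2.9702 = 0.2493
S_new/S_old = (A_new/A_old)^z = 0.74^0.2493 = exp(0.2493 × -0.3011) = 0.9277
Fraction lost = 1 − 0.9277 = 0.07231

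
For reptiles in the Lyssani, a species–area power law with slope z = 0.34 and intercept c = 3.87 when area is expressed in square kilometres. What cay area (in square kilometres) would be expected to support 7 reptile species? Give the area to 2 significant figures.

5.7 square kilometres

7 = 3.87 × A^0.34  ⇒  A^0.34 = 7/3.87 = 1.809
ln A = ln(1.809) / 0.34 = 0.5927 / 0.34 = 1.7431
A = e^1.7431 ≈ 5.715 square kilometres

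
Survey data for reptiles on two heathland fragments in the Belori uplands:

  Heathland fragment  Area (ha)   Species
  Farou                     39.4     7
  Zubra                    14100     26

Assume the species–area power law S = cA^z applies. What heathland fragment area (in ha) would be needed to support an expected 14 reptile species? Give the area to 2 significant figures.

880 ha

z = ln(26/7) / ln(14100/39.4) = 1.3122 / 5.8802 = 0.2232
c = 7 / 39.4^0.2232 = 7 / 2.27 = 3.084
A = (14/3.084)^(1/0.2232) ⇒ ln A = ln(4.54)/0.2232 = 6.7799
A = e^6.7799 ≈ 880 ha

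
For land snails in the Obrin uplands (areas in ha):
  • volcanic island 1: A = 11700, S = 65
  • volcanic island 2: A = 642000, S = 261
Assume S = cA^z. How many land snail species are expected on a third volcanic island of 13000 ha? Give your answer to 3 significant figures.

67.4

z = ln(261/65) / ln(642000/11700) = 1.3901 / 4.0050 = 0.3471
c = 65 / 11700^0.3471 = 65 / 25.83 = 2.517
S₃ = 2.517 × 13000^0.3471 = 2.517 × 26.79 ≈ 67.42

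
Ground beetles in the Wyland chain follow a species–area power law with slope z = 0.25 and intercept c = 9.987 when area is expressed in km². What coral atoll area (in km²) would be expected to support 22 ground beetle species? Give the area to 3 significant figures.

23.5 km²

22 = 9.987 × A^0.25  ⇒  A^0.25 = 22/9.987 = 2.203
ln A = ln(2.203) / 0.25 = 0.7898 / 0.25 = 3.1590
A = e^3.1590 ≈ 23.55 km²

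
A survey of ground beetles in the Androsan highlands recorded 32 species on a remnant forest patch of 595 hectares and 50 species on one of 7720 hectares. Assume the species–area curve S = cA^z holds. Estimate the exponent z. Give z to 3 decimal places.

0.174

Taking logs: ln S = ln c + z ln A, so z = (ln S₂ − ln S₁)/(ln A₂ − ln A₁).
z = ln(50/32) / ln(7720/595) = ln(1.562) / ln(12.97) = 0.4463 / 2.5630 = 0.1741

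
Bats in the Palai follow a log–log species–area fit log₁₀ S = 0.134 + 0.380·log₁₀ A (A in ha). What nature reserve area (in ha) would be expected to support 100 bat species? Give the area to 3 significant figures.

81400 ha

100 = 1.361 × A^0.38  ⇒  A^0.38 = 100/1.361 = 73.45
ln A = ln(73.45) / 0.38 = 4.2966 / 0.38 = 11.3069
A = e^11.3069 ≈ 81382 ha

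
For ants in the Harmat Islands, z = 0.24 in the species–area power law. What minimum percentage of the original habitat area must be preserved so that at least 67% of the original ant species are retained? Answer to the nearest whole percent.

Need (A_new/A_old)^0.24 = 0.67, so A_new/A_old = 0.67^(1/0.24) = 0.67^4.167
ln(A_new/A_old) = ln 0.67 / 0.24 = -0.4005 / 0.24 = -1.6687
A_new/A_old = e^-1.6687 ≈ 0.1885

19%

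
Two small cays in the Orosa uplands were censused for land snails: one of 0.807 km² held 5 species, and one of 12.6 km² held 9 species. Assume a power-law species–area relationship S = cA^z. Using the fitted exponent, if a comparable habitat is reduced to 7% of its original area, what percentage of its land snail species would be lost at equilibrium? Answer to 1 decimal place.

z = ln(9/5) / ln(12.6/0.807) = 0.5878 / 2.7481 = 0.2139
S_new/S_old = (A_new/A_old)^z = 0.07^0.2139 = exp(0.2139 × -2.6593) = 0.5662
Fraction lost = 1 − 0.5662 = 0.4338

43.4%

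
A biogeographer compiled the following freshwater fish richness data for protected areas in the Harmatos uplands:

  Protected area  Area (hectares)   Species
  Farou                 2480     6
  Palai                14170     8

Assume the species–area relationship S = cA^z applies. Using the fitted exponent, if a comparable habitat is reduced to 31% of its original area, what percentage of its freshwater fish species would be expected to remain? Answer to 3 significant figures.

z = ln(8/6) / ln(14170/2480) = 0.2877 / 1.7429 = 0.1651
S_new/S_old = (A_new/A_old)^z = 0.31^0.1651 = exp(0.1651 × -1.1712) = 0.8242

82.4%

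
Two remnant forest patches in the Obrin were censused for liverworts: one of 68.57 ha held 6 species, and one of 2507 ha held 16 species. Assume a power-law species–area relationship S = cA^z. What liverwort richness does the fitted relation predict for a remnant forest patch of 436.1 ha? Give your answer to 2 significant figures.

9.9

z = ln(16/6) / ln(2507/68.57) = 0.9808 / 3.5990 = 0.2725
c = 6 / 68.57^0.2725 = 6 / 3.165 = 1.896
S₃ = 1.896 × 436.1^0.2725 = 1.896 × 5.24 ≈ 9.934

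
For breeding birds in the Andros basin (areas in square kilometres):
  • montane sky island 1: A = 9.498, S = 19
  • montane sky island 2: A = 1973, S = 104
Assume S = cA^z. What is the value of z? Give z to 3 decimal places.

Taking logs: ln S = ln c + z ln A, so z = (ln S₂ − ln S₁)/(ln A₂ − ln A₁).
z = ln(104/19) / ln(1973/9.498) = ln(5.474) / ln(207.7) = 1.7000 / 5.3362 = 0.3186

0.319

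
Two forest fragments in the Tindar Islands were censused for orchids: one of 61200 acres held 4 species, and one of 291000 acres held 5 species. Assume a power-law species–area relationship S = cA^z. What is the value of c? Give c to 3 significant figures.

0.826

z = ln(S₂/S₁) / ln(A₂/A₁) = ln(5/4) / ln(291000/61200) = 0.2231 / 1.5592 = 0.1431
c = S₁ / A₁^z = 4 / 61200^0.1431 = 4 / 4.842 = 0.826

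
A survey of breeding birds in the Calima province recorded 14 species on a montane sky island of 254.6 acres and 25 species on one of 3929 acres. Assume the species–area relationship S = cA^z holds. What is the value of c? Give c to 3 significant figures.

4.33

z = ln(S₂/S₁) / ln(A₂/A₁) = ln(25/14) / ln(3929/254.6) = 0.5798 / 2.7364 = 0.2119
c = S₁ / A₁^z = 14 / 254.6^0.2119 = 14 / 3.234 = 4.329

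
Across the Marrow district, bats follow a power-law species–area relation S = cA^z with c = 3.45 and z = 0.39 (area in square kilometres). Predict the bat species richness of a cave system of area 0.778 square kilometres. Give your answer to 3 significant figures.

3.13

S = 3.45 × 0.778^0.39
ln S = ln 3.45 + 0.39 × ln 0.778 = 1.2384 + 0.39 × -0.2510 = 1.1405
S = e^1.1405 ≈ 3.128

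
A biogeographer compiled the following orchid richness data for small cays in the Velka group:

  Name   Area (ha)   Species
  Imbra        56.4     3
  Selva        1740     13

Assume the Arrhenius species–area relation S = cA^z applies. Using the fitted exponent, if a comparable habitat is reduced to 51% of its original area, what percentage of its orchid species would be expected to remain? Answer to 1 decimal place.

z = ln(13/3) / ln(1740/56.4) = 1.4663 / 3.4292 = 0.4276
S_new/S_old = (A_new/A_old)^z = 0.51^0.4276 = exp(0.4276 × -0.6733) = 0.7498

75.0%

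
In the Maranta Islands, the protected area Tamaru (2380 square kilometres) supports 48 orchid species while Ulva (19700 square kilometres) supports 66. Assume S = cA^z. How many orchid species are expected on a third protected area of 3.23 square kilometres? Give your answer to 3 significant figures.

17.8

z = ln(66/48) / ln(19700/2380) = 0.3185 / 2.1135 = 0.1507
c = 48 / 2380^0.1507 = 48 / 3.227 = 14.88
S₃ = 14.88 × 3.23^0.1507 = 14.88 × 1.193 ≈ 17.75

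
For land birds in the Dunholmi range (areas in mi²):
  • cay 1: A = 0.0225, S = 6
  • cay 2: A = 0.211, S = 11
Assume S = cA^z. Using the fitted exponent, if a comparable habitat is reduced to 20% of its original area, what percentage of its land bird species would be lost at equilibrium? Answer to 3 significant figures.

35.3%

z = ln(11/6) / ln(0.211/0.0225) = 0.6061 / 2.2383 = 0.2708
S_new/S_old = (A_new/A_old)^z = 0.2^0.2708 = exp(0.2708 × -1.6094) = 0.6467
Fraction lost = 1 − 0.6467 = 0.3533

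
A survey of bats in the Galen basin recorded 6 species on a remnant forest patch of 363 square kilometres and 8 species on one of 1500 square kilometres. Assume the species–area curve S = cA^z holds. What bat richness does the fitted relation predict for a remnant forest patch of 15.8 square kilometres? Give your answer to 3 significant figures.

z = ln(8/6) / ln(1500/363) = 0.2877 / 1.4188 = 0.2028
c = 6 / 363^0.2028 = 6 / 3.304 = 1.816
S₃ = 1.816 × 15.8^0.2028 = 1.816 × 1.75 ≈ 3.178

3.18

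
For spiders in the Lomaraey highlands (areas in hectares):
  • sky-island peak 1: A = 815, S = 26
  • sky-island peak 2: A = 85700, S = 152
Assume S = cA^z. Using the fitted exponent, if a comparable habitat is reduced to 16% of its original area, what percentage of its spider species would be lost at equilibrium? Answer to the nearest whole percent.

50%

z = ln(152/26) / ln(85700/815) = 1.7658 / 4.6554 = 0.3793
S_new/S_old = (A_new/A_old)^z = 0.16^0.3793 = exp(0.3793 × -1.8326) = 0.499
Fraction lost = 1 − 0.499 = 0.501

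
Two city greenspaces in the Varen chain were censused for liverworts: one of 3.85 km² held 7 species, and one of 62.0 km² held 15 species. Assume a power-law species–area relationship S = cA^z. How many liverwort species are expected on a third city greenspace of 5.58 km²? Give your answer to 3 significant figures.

7.75

z = ln(15/7) / ln(62/3.85) = 0.7621 / 2.7791 = 0.2742
c = 7 / 3.85^0.2742 = 7 / 1.447 = 4.837
S₃ = 4.837 × 5.58^0.2742 = 4.837 × 1.602 ≈ 7.75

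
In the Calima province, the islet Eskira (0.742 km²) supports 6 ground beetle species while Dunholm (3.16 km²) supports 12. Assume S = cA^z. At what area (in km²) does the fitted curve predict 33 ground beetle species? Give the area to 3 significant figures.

z = ln(12/6) / ln(3.16/0.742) = 0.6931 / 1.4490 = 0.4784
c = 6 / 0.742^0.4784 = 6 / 0.867 = 6.921
A = (33/6.921)^(1/0.4784) ⇒ ln A = ln(4.768)/0.4784 = 3.2653
A = e^3.2653 ≈ 26.19 km²

26.2 km²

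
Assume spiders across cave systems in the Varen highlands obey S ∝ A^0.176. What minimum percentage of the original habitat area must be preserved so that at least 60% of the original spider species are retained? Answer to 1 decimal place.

5.5%

Need (A_new/A_old)^0.176 = 0.6, so A_new/A_old = 0.6^(1/0.176) = 0.6^5.682
ln(A_new/A_old) = ln 0.6 / 0.176 = -0.5108 / 0.176 = -2.9024
A_new/A_old = e^-2.9024 ≈ 0.05489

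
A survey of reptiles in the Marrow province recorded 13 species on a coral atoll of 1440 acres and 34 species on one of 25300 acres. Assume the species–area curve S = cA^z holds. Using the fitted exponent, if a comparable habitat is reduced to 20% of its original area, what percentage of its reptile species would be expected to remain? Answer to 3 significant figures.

z = ln(34/13) / ln(25300/1440) = 0.9614 / 2.8662 = 0.3354
S_new/S_old = (A_new/A_old)^z = 0.2^0.3354 = exp(0.3354 × -1.6094) = 0.5828

58.3%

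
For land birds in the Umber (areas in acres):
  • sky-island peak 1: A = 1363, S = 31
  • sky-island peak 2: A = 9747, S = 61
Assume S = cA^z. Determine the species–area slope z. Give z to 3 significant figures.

Taking logs: ln S = ln c + z ln A, so z = (ln S₂ − ln S₁)/(ln A₂ − ln A₁).
z = ln(61/31) / ln(9747/1363) = ln(1.968) / ln(7.151) = 0.6769 / 1.9673 = 0.3441

0.344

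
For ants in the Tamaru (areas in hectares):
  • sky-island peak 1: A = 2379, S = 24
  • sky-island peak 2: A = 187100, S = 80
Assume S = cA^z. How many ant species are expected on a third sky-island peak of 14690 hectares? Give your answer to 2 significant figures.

40

z = ln(80/24) / ln(187100/2379) = 1.2040 / 4.3650 = 0.2758
c = 24 / 2379^0.2758 = 24 / 8.537 = 2.811
S₃ = 2.811 × 14690^0.2758 = 2.811 × 14.11 ≈ 39.65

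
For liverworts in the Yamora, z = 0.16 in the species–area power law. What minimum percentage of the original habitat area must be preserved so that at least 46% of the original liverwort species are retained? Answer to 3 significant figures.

Need (A_new/A_old)^0.16 = 0.46, so A_new/A_old = 0.46^(1/0.16) = 0.46^6.25
ln(A_new/A_old) = ln 0.46 / 0.16 = -0.7765 / 0.16 = -4.8533
A_new/A_old = e^-4.8533 ≈ 0.007803

0.780%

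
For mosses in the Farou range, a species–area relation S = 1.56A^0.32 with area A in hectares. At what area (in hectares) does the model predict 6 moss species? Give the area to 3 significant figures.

67.3 hectares

6 = 1.56 × A^0.32  ⇒  A^0.32 = 6/1.56 = 3.846
ln A = ln(3.846) / 0.32 = 1.3471 / 0.32 = 4.2096
A = e^4.2096 ≈ 67.33 hectares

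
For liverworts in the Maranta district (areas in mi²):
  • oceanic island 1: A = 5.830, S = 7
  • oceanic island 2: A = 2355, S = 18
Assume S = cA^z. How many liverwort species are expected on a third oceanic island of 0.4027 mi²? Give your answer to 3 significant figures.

4.60

z = ln(18/7) / ln(2355/5.83) = 0.9445 / 6.0013 = 0.1574
c = 7 / 5.83^0.1574 = 7 / 1.32 = 5.304
S₃ = 5.304 × 0.4027^0.1574 = 5.304 × 0.8666 ≈ 4.597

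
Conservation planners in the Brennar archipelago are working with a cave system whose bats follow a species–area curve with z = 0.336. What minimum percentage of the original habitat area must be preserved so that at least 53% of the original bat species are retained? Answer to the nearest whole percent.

Need (A_new/A_old)^0.336 = 0.53, so A_new/A_old = 0.53^(1/0.336) = 0.53^2.976
ln(A_new/A_old) = ln 0.53 / 0.336 = -0.6349 / 0.336 = -1.8895
A_new/A_old = e^-1.8895 ≈ 0.1511

15%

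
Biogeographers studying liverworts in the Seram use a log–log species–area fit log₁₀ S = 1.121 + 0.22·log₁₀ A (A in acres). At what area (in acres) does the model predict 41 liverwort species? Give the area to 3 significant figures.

41 = 13.21 × A^0.22  ⇒  A^0.22 = 41/13.21 = 3.103
ln A = ln(3.103) / 0.22 = 1.1324 / 0.22 = 5.1472
A = e^5.1472 ≈ 171.9 acres

172 acres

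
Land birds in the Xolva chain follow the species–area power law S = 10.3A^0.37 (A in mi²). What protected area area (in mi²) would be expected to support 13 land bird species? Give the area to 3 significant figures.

13 = 10.3 × A^0.37  ⇒  A^0.37 = 13/10.3 = 1.262
ln A = ln(1.262) / 0.37 = 0.2328 / 0.37 = 0.6292
A = e^0.6292 ≈ 1.876 mi²

1.88 mi²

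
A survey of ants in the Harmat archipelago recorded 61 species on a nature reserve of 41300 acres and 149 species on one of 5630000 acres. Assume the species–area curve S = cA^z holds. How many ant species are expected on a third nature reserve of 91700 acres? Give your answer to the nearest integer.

z = ln(149/61) / ln(5630000/41300) = 0.8931 / 4.9150 = 0.1817
c = 61 / 41300^0.1817 = 61 / 6.898 = 8.843
S₃ = 8.843 × 91700^0.1817 = 8.843 × 7.974 ≈ 70.51

71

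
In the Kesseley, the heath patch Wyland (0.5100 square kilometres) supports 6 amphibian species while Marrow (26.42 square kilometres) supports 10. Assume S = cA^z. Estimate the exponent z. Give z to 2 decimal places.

Taking logs: ln S = ln c + z ln A, so z = (ln S₂ − ln S₁)/(ln A₂ − ln A₁).
z = ln(10/6) / ln(26.42/0.51) = ln(1.667) / ln(51.8) = 0.5108 / 3.9475 = 0.1294

0.13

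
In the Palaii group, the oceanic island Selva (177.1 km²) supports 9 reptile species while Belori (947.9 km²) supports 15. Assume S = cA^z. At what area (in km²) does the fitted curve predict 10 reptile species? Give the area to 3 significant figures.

250 km²

z = ln(15/9) / ln(947.9/177.1) = 0.5108 / 1.6775 = 0.3045
c = 9 / 177.1^0.3045 = 9 / 4.837 = 1.861
A = (10/1.861)^(1/0.3045) ⇒ ln A = ln(5.375)/0.3045 = 5.5227
A = e^5.5227 ≈ 250.3 km²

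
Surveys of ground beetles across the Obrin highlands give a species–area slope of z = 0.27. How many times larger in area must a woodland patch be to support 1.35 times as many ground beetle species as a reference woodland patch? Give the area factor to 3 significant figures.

(A₂/A₁)^0.27 = 1.35, so A₂/A₁ = 1.35^(1/0.27) = 1.35^3.704
ln(A₂/A₁) = ln 1.35 / 0.27 = 0.3001 / 0.27 = 1.1115
A₂/A₁ = e^1.1115 ≈ 3.039

3.04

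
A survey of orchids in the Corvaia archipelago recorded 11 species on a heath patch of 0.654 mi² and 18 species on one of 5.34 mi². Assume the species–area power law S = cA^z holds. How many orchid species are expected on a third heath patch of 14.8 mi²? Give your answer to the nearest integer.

z = ln(18/11) / ln(5.34/0.654) = 0.4925 / 2.0999 = 0.2345
c = 11 / 0.654^0.2345 = 11 / 0.9052 = 12.15
S₃ = 12.15 × 14.8^0.2345 = 12.15 × 1.881 ≈ 22.86

23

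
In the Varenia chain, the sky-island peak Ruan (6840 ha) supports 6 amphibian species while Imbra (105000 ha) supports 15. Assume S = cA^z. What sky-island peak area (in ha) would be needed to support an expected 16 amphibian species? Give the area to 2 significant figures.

z = ln(15/6) / ln(105000/6840) = 0.9163 / 2.7312 = 0.3355
c = 6 / 6840^0.3355 = 6 / 19.35 = 0.3101
A = (16/0.3101)^(1/0.3355) ⇒ ln A = ln(51.59)/0.3355 = 11.7541
A = e^11.7541 ≈ 127272 ha

130000 ha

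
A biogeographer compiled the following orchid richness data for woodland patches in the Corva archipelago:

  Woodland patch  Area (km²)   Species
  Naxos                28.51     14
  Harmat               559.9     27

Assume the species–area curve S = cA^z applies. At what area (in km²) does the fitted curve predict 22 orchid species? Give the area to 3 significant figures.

z = ln(27/14) / ln(559.9/28.51) = 0.6568 / 2.9775 = 0.2206
c = 14 / 28.51^0.2206 = 14 / 2.094 = 6.686
A = (22/6.686)^(1/0.2206) ⇒ ln A = ln(3.29)/0.2206 = 5.3993
A = e^5.3993 ≈ 221.3 km²

221 km²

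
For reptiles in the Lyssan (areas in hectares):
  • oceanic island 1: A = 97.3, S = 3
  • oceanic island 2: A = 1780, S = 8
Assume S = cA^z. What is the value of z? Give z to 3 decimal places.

0.337

Taking logs: ln S = ln c + z ln A, so z = (ln S₂ − ln S₁)/(ln A₂ − ln A₁).
z = ln(8/3) / ln(1780/97.3) = ln(2.667) / ln(18.29) = 0.9808 / 2.9066 = 0.3375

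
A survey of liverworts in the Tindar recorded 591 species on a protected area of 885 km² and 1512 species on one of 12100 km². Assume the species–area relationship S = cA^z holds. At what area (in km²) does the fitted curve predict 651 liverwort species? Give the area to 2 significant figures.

1200 km²

z = ln(1512/591) / ln(12100/885) = 0.9394 / 2.6154 = 0.3592
c = 591 / 885^0.3592 = 591 / 11.44 = 51.66
A = (651/51.66)^(1/0.3592) ⇒ ln A = ln(12.6)/0.3592 = 7.0548
A = e^7.0548 ≈ 1158 km²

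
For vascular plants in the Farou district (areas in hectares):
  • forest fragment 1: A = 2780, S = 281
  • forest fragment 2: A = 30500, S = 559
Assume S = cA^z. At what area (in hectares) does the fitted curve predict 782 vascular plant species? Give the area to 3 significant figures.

z = ln(559/281) / ln(30500/2780) = 0.6878 / 2.3953 = 0.2871
c = 281 / 2780^0.2871 = 281 / 9.749 = 28.82
A = (782/28.82)^(1/0.2871) ⇒ ln A = ln(27.13)/0.2871 = 11.4946
A = e^11.4946 ≈ 98183 hectares

98200 hectares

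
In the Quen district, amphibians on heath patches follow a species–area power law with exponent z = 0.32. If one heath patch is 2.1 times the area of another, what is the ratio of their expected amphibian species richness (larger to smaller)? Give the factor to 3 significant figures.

1.27

S₂/S₁ = (A₂/A₁)^z = 2.1^0.32
ln(S₂/S₁) = 0.32 × ln 2.1 = 0.32 × 0.7419 = 0.2374
S₂/S₁ = e^0.2374 ≈ 1.268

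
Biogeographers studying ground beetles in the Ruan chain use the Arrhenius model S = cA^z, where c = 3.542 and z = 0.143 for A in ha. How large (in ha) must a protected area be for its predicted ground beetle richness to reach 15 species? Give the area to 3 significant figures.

15 = 3.542 × A^0.143  ⇒  A^0.143 = 15/3.542 = 4.235
ln A = ln(4.235) / 0.143 = 1.4434 / 0.143 = 10.0934
A = e^10.0934 ≈ 24183 ha

24200 ha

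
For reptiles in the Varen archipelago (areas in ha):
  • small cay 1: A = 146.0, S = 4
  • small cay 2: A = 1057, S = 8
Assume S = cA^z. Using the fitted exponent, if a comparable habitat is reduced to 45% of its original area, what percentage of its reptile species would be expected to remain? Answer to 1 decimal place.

z = ln(8/4) / ln(1057/146) = 0.6931 / 1.9796 = 0.3501
S_new/S_old = (A_new/A_old)^z = 0.45^0.3501 = exp(0.3501 × -0.7985) = 0.7561

75.6%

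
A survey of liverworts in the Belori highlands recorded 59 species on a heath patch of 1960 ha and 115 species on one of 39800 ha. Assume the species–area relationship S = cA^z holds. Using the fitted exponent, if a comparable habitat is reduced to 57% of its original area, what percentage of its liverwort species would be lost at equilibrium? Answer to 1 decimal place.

11.7%

z = ln(115/59) / ln(39800/1960) = 0.6674 / 3.0109 = 0.2217
S_new/S_old = (A_new/A_old)^z = 0.57^0.2217 = exp(0.2217 × -0.5621) = 0.8829
Fraction lost = 1 − 0.8829 = 0.1171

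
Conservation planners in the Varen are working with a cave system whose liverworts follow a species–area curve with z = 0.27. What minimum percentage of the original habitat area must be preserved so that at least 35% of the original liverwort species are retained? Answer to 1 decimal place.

2.0%

Need (A_new/A_old)^0.27 = 0.35, so A_new/A_old = 0.35^(1/0.27) = 0.35^3.704
ln(A_new/A_old) = ln 0.35 / 0.27 = -1.0498 / 0.27 = -3.8882
A_new/A_old = e^-3.8882 ≈ 0.02048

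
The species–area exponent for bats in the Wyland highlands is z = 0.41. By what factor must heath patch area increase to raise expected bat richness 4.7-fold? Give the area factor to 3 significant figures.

43.6

(A₂/A₁)^0.41 = 4.7, so A₂/A₁ = 4.7^(1/0.41) = 4.7^2.439
ln(A₂/A₁) = ln 4.7 / 0.41 = 1.5476 / 0.41 = 3.7745
A₂/A₁ = e^3.7745 ≈ 43.58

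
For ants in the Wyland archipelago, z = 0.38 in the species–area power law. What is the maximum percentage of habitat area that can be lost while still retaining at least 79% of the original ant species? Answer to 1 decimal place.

Need (A_new/A_old)^0.38 = 0.79, so A_new/A_old = 0.79^(1/0.38) = 0.79^2.632
ln(A_new/A_old) = ln 0.79 / 0.38 = -0.2357 / 0.38 = -0.6203
A_new/A_old = e^-0.6203 ≈ 0.5378
Fraction that can be lost = 1 − 0.5378 = 0.4622

46.2%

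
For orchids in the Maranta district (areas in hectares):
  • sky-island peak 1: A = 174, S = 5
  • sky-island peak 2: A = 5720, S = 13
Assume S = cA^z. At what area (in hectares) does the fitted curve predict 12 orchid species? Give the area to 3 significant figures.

z = ln(13/5) / ln(5720/174) = 0.9555 / 3.4927 = 0.2736
c = 5 / 174^0.2736 = 5 / 4.102 = 1.219
A = (12/1.219)^(1/0.2736) ⇒ ln A = ln(9.844)/0.2736 = 8.3591
A = e^8.3591 ≈ 4269 hectares

4270 hectares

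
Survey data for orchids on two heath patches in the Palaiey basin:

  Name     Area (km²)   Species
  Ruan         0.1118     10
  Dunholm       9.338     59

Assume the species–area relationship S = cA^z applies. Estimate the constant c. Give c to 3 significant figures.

24.1

z = ln(S₂/S₁) / ln(A₂/A₁) = ln(59/10) / ln(9.338/0.1118) = 1.7750 / 4.4251 = 0.4011
c = S₁ / A₁^z = 10 / 0.1118^0.4011 = 10 / 0.4153 = 24.08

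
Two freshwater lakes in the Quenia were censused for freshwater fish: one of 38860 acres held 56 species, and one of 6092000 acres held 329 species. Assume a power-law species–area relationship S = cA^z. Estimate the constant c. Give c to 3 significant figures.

1.38

z = ln(S₂/S₁) / ln(A₂/A₁) = ln(329/56) / ln(6092000/38860) = 1.7707 / 5.0548 = 0.3503
c = S₁ / A₁^z = 56 / 38860^0.3503 = 56 / 40.52 = 1.382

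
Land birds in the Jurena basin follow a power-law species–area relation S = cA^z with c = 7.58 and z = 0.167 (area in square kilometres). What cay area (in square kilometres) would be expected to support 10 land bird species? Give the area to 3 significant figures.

10 = 7.58 × A^0.167  ⇒  A^0.167 = 10/7.58 = 1.319
ln A = ln(1.319) / 0.167 = 0.2771 / 0.167 = 1.6591
A = e^1.6591 ≈ 5.255 square kilometres

5.25 square kilometres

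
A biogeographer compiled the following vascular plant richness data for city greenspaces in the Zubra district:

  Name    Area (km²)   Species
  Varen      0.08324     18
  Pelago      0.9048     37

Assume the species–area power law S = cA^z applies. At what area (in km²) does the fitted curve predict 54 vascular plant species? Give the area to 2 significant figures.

3.2 km²

z = ln(37/18) / ln(0.9048/0.08324) = 0.7205 / 2.3860 = 0.3020
c = 18 / 0.08324^0.3020 = 18 / 0.472 = 38.13
A = (54/38.13)^(1/0.3020) ⇒ ln A = ln(1.416)/0.3020 = 1.1519
A = e^1.1519 ≈ 3.164 km²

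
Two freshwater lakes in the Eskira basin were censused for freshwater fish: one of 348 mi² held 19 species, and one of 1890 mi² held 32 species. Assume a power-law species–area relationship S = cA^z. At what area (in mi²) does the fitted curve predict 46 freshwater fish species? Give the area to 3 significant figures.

6140 mi²

z = ln(32/19) / ln(1890/348) = 0.5213 / 1.6921 = 0.3081
c = 19 / 348^0.3081 = 19 / 6.067 = 3.132
A = (46/3.132)^(1/0.3081) ⇒ ln A = ln(14.69)/0.3081 = 8.7223
A = e^8.7223 ≈ 6138 mi²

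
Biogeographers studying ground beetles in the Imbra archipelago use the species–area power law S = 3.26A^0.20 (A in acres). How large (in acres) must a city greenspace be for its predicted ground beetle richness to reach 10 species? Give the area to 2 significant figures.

270 acres

10 = 3.26 × A^0.2  ⇒  A^0.2 = 10/3.26 = 3.067
ln A = ln(3.067) / 0.2 = 1.1209 / 0.2 = 5.6043
A = e^5.6043 ≈ 271.6 acres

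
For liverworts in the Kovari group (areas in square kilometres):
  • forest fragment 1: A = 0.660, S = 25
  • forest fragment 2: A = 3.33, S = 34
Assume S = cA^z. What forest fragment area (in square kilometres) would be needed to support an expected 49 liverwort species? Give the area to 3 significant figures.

z = ln(34/25) / ln(3.33/0.66) = 0.3075 / 1.6185 = 0.1900
c = 25 / 0.66^0.1900 = 25 / 0.9241 = 27.05
A = (49/27.05)^(1/0.1900) ⇒ ln A = ln(1.811)/0.1900 = 3.1266
A = e^3.1266 ≈ 22.8 square kilometres

22.8 square kilometres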